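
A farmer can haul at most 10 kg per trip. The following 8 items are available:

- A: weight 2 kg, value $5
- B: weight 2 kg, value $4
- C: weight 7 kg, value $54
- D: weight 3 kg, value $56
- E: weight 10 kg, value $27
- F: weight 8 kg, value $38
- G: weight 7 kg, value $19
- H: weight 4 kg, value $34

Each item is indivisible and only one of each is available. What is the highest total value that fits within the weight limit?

$110

Check high-value combinations within 10 kg:
- C+D: weight 7+3=10, value 54+56=110
- A+D+H: weight 2+3+4=9, value 5+56+34=95
- B+D+H: weight 2+3+4=9, value 4+56+34=94
- D+H: weight 3+4=7, value 56+34=90
- D+G: weight 3+7=10, value 56+19=75
Best: $110.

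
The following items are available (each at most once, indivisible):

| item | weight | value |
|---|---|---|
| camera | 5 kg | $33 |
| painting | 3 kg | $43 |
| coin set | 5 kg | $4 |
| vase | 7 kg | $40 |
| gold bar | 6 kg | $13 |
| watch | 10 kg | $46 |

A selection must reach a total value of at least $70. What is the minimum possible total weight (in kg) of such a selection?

Subsets with value ≥ 70, sorted by total weight:
- camera+painting: weight 8, value 76
- painting+vase: weight 10, value 83
- camera+vase: weight 12, value 73
- painting+watch: weight 13, value 89
Minimum weight: 8 kg.

8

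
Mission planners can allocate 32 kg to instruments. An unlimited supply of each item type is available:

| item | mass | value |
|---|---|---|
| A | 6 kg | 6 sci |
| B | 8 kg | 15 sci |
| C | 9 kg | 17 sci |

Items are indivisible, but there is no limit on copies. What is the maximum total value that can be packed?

Best value-per-unit is C at 17/9; filling with it alone gives 3×17 = 51.
Optimal mix: 4×B → mass 32, value 60.

60 sci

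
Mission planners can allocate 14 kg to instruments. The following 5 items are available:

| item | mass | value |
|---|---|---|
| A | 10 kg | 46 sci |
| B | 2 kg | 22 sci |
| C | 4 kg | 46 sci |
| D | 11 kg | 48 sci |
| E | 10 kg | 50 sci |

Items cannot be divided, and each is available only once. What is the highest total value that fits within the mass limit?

96 sci

Check high-value combinations within 14 kg:
- C+E: mass 4+10=14, value 46+50=96
- A+C: mass 10+4=14, value 46+46=92
- B+E: mass 2+10=12, value 22+50=72
- B+D: mass 2+11=13, value 22+48=70
- B+C: mass 2+4=6, value 22+46=68
Best: 96 sci.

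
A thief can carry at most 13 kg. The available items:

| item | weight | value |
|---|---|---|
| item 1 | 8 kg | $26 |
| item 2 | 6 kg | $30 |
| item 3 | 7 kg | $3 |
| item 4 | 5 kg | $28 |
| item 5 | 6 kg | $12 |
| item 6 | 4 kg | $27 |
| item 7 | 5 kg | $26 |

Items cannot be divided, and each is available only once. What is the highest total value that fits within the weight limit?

Check high-value combinations within 13 kg:
- item 2+item 4: weight 6+5=11, value 30+28=58
- item 2+item 6: weight 6+4=10, value 30+27=57
- item 2+item 7: weight 6+5=11, value 30+26=56
- item 4+item 6: weight 5+4=9, value 28+27=55
Best: $58.

$58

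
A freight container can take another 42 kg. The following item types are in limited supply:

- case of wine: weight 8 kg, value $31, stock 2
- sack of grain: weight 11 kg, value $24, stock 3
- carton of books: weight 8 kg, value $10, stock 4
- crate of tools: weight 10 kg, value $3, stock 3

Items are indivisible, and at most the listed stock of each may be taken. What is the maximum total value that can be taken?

Top feasible selections:
- 2×case of wine + 2×sack of grain: weight 38, value 110
- 1×case of wine + 3×sack of grain: weight 41, value 103
Best: $110.

$110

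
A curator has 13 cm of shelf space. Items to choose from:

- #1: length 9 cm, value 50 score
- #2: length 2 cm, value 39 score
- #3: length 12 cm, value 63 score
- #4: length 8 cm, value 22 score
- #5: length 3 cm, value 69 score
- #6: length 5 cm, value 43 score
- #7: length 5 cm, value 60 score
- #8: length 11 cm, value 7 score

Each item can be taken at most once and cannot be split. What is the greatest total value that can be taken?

Check high-value combinations within 13 cm:
- #5+#6+#7: length 3+5+5=13, value 69+43+60=172
- #2+#5+#7: length 2+3+5=10, value 39+69+60=168
- #2+#5+#6: length 2+3+5=10, value 39+69+43=151
- #2+#6+#7: length 2+5+5=12, value 39+43+60=142
- #2+#4+#5: length 2+8+3=13, value 39+22+69=130
Best: 172 score.

172 score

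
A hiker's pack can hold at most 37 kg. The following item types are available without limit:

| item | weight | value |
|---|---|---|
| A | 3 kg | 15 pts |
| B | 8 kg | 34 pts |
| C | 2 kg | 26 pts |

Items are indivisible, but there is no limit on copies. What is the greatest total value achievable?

Best value-per-unit is C at 26/2, and filling with it alone uses weight 18×2=36. No mix of the others beats 18×26 = 468.

468 pts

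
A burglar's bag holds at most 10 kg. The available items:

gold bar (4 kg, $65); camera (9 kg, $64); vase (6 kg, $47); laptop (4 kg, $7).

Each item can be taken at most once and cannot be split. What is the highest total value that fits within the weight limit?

$112

Check high-value combinations within 10 kg:
- gold bar+vase: weight 4+6=10, value 65+47=112
- gold bar+laptop: weight 4+4=8, value 65+7=72
- gold bar: weight 4, value 65
- camera: weight 9, value 64
- vase+laptop: weight 6+4=10, value 47+7=54
Best: $112.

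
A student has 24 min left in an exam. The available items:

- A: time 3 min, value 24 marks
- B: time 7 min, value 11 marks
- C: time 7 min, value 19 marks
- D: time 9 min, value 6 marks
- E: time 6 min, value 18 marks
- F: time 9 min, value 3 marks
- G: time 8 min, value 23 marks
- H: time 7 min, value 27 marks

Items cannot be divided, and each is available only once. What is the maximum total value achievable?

92 marks

Check high-value combinations within 24 min:
- A+E+G+H: time 3+6+8+7=24, value 24+18+23+27=92
- A+C+E+H: time 3+7+6+7=23, value 24+19+18+27=88
- A+C+E+G: time 3+7+6+8=24, value 24+19+18+23=84
- A+B+C+H: time 3+7+7+7=24, value 24+11+19+27=81
Best: 92 marks.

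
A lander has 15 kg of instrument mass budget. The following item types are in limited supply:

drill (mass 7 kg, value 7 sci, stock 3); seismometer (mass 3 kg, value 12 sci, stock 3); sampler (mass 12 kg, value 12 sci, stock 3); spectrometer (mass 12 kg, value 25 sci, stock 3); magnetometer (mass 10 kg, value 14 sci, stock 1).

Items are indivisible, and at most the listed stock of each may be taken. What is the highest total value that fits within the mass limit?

37 sci

Best selections within mass 15 and stock limits:
- 1×seismometer + 1×spectrometer: mass 15, value 37
- 3×seismometer: mass 9, value 36
Best: 37 sci.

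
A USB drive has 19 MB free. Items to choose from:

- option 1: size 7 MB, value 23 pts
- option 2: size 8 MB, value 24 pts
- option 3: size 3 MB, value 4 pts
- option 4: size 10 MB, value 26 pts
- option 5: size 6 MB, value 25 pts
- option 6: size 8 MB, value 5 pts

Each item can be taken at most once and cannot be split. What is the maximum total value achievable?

This is a 0/1 knapsack; check combinations near the capacity.
- option 3+option 4+option 5: size 3+10+6=19, value 4+26+25=55
- option 2+option 3+option 5: size 8+3+6=17, value 24+4+25=53
- option 1+option 3+option 5: size 7+3+6=16, value 23+4+25=52
- option 4+option 5: size 10+6=16, value 26+25=51
- option 1+option 2+option 3: size 7+8+3=18, value 23+24+4=51
Best: 55 pts.

55 pts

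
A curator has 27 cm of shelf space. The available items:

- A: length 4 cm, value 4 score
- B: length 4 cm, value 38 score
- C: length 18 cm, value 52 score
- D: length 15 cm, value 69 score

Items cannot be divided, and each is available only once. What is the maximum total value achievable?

111 score

Check high-value combinations within 27 cm:
- A+B+D: length 4+4+15=23, value 4+38+69=111
- B+D: length 4+15=19, value 38+69=107
- A+B+C: length 4+4+18=26, value 4+38+52=94
Best: 111 score.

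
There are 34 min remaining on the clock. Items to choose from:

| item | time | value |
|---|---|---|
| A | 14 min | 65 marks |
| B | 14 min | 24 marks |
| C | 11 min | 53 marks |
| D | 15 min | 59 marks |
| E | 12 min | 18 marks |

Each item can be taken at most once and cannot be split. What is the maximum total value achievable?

124 marks

Check high-value combinations within 34 min:
- A+D: time 14+15=29, value 65+59=124
- A+C: time 14+11=25, value 65+53=118
- C+D: time 11+15=26, value 53+59=112
- A+B: time 14+14=28, value 65+24=89
- A+E: time 14+12=26, value 65+18=83
Best: 124 marks.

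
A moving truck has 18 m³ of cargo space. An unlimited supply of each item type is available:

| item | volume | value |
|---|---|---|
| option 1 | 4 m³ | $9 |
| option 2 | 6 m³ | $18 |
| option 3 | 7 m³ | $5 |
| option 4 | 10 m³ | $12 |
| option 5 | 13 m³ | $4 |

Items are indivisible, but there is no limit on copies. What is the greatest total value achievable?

$54

Best value-per-unit is option 2 at 18/6, and filling with it alone uses volume 3×6=18. No mix of the others beats 3×18 = 54.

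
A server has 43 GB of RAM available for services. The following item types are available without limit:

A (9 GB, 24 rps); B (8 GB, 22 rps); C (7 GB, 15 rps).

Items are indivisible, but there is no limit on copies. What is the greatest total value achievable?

116 rps

Best value-per-unit is B at 22/8; filling with it alone gives 5×22 = 110.
Optimal mix: 3×A + 2×B → memory 43, value 116.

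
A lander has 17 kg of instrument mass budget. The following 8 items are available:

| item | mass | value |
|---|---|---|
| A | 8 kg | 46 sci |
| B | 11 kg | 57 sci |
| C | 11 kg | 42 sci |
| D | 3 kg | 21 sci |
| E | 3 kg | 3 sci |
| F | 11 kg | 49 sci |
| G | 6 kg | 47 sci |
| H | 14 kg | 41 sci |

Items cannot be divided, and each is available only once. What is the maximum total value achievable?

Check high-value combinations within 17 kg:
- A+D+G: mass 8+3+6=17, value 46+21+47=114
- B+G: mass 11+6=17, value 57+47=104
- A+E+G: mass 8+3+6=17, value 46+3+47=96
- F+G: mass 11+6=17, value 49+47=96
Best: 114 sci.

114 sci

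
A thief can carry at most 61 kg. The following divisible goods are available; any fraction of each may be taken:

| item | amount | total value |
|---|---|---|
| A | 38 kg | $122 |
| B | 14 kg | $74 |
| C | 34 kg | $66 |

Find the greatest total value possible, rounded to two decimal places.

213.47

Take in order of value per unit:
- B (74/14 per unit): all 14 → value 74, running total 74.00
- A (122/38 per unit): all 38 → value 122, running total 196.00
- C (66/34 per unit): 9 of 34 → value 9×66/34 = 17.4706, running total 213.47
Total 213.47.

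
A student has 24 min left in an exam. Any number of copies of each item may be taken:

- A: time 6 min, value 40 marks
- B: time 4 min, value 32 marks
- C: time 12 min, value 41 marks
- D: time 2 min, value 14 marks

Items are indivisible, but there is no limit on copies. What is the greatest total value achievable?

192 marks

Best value-per-unit is B at 32/4, and filling with it alone uses time 6×4=24. No mix of the others beats 6×32 = 192.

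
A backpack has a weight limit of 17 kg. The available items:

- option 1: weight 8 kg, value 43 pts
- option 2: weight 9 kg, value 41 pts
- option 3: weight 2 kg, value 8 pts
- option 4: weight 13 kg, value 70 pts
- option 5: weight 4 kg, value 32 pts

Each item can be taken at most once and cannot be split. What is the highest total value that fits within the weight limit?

Check high-value combinations within 17 kg:
- option 4+option 5: weight 13+4=17, value 70+32=102
- option 1+option 2: weight 8+9=17, value 43+41=84
- option 1+option 3+option 5: weight 8+2+4=14, value 43+8+32=83
- option 2+option 3+option 5: weight 9+2+4=15, value 41+8+32=81
Best: 102 pts.

102 pts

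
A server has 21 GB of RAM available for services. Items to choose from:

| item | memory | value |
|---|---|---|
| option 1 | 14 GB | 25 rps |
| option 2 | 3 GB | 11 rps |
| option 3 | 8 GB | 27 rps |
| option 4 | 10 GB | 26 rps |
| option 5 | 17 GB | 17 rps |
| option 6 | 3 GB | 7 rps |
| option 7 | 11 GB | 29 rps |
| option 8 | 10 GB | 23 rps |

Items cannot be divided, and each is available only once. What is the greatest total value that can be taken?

64 rps

Check high-value combinations within 21 GB:
- option 2+option 3+option 4: memory 3+8+10=21, value 11+27+26=64
- option 2+option 3+option 8: memory 3+8+10=21, value 11+27+23=61
- option 3+option 4+option 6: memory 8+10+3=21, value 27+26+7=60
- option 3+option 6+option 8: memory 8+3+10=21, value 27+7+23=57
Best: 64 rps.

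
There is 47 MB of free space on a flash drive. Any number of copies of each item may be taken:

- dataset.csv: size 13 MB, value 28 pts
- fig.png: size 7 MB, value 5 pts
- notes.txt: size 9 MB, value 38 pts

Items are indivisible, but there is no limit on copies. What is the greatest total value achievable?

190 pts

Best value-per-unit is notes.txt at 38/9, and filling with it alone uses size 5×9=45. No mix of the others beats 5×38 = 190.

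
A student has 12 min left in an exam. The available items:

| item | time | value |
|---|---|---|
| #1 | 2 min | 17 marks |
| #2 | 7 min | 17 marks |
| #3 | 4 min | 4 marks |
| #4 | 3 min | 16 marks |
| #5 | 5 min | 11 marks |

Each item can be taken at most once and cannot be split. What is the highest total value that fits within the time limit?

50 marks

Check high-value combinations within 12 min:
- #1+#2+#4: time 2+7+3=12, value 17+17+16=50
- #1+#4+#5: time 2+3+5=10, value 17+16+11=44
- #1+#3+#4: time 2+4+3=9, value 17+4+16=37
- #1+#2: time 2+7=9, value 17+17=34
- #1+#4: time 2+3=5, value 17+16=33
Best: 50 marks.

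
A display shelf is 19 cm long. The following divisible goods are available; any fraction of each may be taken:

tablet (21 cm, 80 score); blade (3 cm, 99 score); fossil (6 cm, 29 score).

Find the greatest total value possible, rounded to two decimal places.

Take in order of value per unit:
- blade (99/3 per unit): all 3 → value 99, running total 99.00
- fossil (29/6 per unit): all 6 → value 29, running total 128.00
- tablet (80/21 per unit): 10 of 21 → value 10×80/21 = 38.0952, running total 166.10
Total 166.10.

166.10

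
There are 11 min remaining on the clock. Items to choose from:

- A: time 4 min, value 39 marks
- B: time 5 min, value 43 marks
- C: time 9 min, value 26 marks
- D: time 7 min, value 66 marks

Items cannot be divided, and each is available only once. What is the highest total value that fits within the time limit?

Check high-value combinations within 11 min:
- A+D: time 4+7=11, value 39+66=105
- A+B: time 4+5=9, value 39+43=82
- D: time 7, value 66
- B: time 5, value 43
Best: 105 marks.

105 marks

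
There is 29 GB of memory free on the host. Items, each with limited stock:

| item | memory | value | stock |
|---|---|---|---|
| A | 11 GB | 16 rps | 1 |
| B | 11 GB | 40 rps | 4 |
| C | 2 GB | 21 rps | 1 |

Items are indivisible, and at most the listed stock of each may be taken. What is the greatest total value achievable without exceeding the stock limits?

Top feasible selections:
- 2×B + 1×C: memory 24, value 101
- 2×B: memory 22, value 80
Best: 101 rps.

101 rps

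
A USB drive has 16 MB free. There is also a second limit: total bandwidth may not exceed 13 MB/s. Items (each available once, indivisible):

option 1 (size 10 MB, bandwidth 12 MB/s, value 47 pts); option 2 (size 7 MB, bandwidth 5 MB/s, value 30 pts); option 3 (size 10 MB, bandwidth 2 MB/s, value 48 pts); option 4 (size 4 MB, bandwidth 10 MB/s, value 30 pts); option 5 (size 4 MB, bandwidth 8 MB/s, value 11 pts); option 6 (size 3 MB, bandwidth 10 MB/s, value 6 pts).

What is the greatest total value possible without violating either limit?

78 pts

Feasible sets respecting both limits:
- option 3+option 4: size 14, bandwidth 12, value 78
- option 3+option 5: size 14, bandwidth 10, value 59
- option 3+option 6: size 13, bandwidth 12, value 54
Best: 78 pts.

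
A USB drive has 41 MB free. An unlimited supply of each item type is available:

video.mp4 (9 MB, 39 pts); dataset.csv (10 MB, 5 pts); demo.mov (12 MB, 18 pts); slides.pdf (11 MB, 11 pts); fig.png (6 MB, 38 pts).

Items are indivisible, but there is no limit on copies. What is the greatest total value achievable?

229 pts

Best value-per-unit is fig.png at 38/6; filling with it alone gives 6×38 = 228.
Optimal mix: 1×video.mp4 + 5×fig.png → size 39, value 229.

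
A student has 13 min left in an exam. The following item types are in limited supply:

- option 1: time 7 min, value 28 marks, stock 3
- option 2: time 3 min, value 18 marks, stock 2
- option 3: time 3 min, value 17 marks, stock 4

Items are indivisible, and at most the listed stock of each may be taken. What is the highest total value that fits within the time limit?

70 marks

Best selections within time 13 and stock limits:
- 2×option 2 + 2×option 3: time 12, value 70
- 1×option 2 + 3×option 3: time 12, value 69
- 4×option 3: time 12, value 68
- 1×option 1 + 2×option 2: time 13, value 64
Best: 70 marks.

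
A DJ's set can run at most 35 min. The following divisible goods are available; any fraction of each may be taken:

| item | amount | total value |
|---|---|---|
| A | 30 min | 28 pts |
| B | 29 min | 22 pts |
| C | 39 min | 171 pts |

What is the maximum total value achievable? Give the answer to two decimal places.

Take in order of value per unit:
- C (171/39 per unit): 35 of 39 → value 35×171/39 = 153.4615, running total 153.46
Total 153.46.

153.46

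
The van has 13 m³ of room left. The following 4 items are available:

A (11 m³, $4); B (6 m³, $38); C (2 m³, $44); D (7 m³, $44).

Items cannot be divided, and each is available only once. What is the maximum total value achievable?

$88

Check high-value combinations within 13 m³:
- C+D: volume 2+7=9, value 44+44=88
- B+C: volume 6+2=8, value 38+44=82
- B+D: volume 6+7=13, value 38+44=82
Best: $88.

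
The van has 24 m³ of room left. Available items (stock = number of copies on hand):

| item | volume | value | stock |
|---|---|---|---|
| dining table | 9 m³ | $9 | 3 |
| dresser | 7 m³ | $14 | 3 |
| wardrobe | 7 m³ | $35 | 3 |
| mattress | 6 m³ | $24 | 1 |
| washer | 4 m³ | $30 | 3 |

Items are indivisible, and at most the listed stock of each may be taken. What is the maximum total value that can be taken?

$130

Top feasible selections:
- 2×wardrobe + 2×washer: volume 22, value 130
- 1×wardrobe + 3×washer: volume 19, value 125
- 2×wardrobe + 1×mattress + 1×washer: volume 24, value 124
- 1×wardrobe + 1×mattress + 2×washer: volume 21, value 119
Best: $130.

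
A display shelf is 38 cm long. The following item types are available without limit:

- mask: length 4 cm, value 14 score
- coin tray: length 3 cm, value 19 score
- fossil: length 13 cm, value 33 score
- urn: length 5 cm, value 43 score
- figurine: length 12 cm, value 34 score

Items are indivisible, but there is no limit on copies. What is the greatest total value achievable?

Best value-per-unit is urn at 43/5; filling with it alone gives 7×43 = 301.
Optimal mix: 1×coin tray + 7×urn → length 38, value 320.

320 score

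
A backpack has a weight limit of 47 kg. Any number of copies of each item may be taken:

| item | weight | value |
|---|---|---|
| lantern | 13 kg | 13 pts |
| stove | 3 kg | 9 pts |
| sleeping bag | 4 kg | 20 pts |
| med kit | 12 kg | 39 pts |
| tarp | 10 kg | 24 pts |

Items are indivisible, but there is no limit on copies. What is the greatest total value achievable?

Best value-per-unit is sleeping bag at 20/4; filling with it alone gives 11×20 = 220.
Optimal mix: 1×stove + 11×sleeping bag → weight 47, value 229.

229 pts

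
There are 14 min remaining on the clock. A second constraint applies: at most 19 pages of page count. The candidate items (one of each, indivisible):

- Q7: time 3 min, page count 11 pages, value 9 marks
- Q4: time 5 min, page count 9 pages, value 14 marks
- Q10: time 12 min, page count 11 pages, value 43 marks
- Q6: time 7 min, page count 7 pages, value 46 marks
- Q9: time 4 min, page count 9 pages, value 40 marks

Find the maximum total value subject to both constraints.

Feasible sets respecting both limits:
- Q6+Q9: time 11, page count 16, value 86
- Q4+Q6: time 12, page count 16, value 60
- Q7+Q6: time 10, page count 18, value 55
Best: 86 marks.

86 marks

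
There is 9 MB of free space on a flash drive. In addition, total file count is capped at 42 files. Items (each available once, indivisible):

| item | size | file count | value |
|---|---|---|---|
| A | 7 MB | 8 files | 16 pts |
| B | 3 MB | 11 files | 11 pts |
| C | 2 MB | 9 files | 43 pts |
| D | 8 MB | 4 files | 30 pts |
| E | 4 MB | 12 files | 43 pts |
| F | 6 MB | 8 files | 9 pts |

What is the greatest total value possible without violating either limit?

97 pts

Feasible sets respecting both limits:
- B+C+E: size 9, file count 32, value 97
- C+E: size 6, file count 21, value 86
- A+C: size 9, file count 17, value 59
- B+C: size 5, file count 20, value 54
Best: 97 pts.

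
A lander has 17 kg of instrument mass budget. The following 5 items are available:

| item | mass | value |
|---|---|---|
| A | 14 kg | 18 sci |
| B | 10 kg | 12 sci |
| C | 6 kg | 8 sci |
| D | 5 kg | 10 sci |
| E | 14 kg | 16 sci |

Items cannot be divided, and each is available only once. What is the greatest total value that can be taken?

22 sci

This is a 0/1 knapsack; check combinations near the capacity.
- B+D: mass 10+5=15, value 12+10=22
- B+C: mass 10+6=16, value 12+8=20
- C+D: mass 6+5=11, value 8+10=18
- A: mass 14, value 18
Best: 22 sci.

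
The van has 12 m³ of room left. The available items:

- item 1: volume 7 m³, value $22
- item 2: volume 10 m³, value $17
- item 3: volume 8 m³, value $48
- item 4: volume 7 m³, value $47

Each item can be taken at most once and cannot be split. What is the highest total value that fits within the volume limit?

$48

Check high-value combinations within 12 m³:
- item 3: volume 8, value 48
- item 4: volume 7, value 47
- item 1: volume 7, value 22
Best: $48.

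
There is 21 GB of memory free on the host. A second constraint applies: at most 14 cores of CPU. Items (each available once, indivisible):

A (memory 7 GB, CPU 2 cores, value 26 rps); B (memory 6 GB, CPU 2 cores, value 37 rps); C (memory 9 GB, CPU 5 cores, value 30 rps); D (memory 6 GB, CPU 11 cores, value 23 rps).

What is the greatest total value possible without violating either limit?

Feasible sets respecting both limits:
- B+C: memory 15, CPU 7, value 67
- A+B: memory 13, CPU 4, value 63
- B+D: memory 12, CPU 13, value 60
- A+C: memory 16, CPU 7, value 56
Best: 67 rps.

67 rps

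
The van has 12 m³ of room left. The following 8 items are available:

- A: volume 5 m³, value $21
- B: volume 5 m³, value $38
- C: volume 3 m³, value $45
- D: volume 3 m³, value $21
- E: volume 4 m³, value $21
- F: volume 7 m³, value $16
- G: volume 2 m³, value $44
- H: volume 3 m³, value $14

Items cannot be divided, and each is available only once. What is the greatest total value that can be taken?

$131

Check high-value combinations within 12 m³:
- C+D+E+G: volume 3+3+4+2=12, value 45+21+21+44=131
- B+C+G: volume 5+3+2=10, value 38+45+44=127
- C+D+G+H: volume 3+3+2+3=11, value 45+21+44+14=124
Best: $131.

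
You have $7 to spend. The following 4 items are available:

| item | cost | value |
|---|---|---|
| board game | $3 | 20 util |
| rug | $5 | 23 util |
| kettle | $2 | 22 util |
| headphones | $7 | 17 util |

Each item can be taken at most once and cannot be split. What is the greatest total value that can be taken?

45 util

Check high-value combinations within $7:
- rug+kettle: cost 5+2=7, value 23+22=45
- board game+kettle: cost 3+2=5, value 20+22=42
- rug: cost 5, value 23
- kettle: cost 2, value 22
- board game: cost 3, value 20
Best: 45 util.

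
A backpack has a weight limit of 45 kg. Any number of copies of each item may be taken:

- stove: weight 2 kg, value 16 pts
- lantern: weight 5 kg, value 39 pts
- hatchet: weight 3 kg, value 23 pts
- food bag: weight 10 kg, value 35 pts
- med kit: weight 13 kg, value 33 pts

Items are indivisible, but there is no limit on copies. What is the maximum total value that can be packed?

Best value-per-unit is stove at 16/2; filling with it alone gives 22×16 = 352.
Optimal mix: 21×stove + 1×hatchet → weight 45, value 359.

359 pts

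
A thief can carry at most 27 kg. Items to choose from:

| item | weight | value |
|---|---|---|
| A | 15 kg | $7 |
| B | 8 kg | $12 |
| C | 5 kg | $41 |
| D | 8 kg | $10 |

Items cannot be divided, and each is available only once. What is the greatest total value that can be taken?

This is a 0/1 knapsack; check combinations near the capacity.
- B+C+D: weight 8+5+8=21, value 12+41+10=63
- B+C: weight 8+5=13, value 12+41=53
- C+D: weight 5+8=13, value 41+10=51
Best: $63.

$63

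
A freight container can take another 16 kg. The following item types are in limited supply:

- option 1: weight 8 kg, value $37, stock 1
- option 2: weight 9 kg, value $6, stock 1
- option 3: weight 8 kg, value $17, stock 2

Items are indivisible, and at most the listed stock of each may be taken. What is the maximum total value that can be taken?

Top feasible selections:
- 1×option 1 + 1×option 3: weight 16, value 54
- 1×option 1: weight 8, value 37
- 2×option 3: weight 16, value 34
- 1×option 3: weight 8, value 17
Best: $54.

$54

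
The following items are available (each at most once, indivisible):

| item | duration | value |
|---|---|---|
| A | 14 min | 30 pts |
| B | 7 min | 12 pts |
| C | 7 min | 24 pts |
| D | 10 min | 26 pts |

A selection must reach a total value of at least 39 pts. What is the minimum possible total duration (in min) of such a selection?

17

Subsets with value ≥ 39, sorted by total duration:
- C+D: duration 17, value 50
- A+C: duration 21, value 54
- A+B: duration 21, value 42
Minimum duration: 17 min.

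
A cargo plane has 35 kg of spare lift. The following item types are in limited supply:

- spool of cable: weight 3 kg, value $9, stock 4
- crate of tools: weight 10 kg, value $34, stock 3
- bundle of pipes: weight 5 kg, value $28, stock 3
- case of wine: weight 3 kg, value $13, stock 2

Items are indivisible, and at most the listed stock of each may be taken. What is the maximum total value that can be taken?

$153

Top feasible selections:
- 1×spool of cable + 1×crate of tools + 3×bundle of pipes + 2×case of wine: weight 34, value 153
- 2×crate of tools + 3×bundle of pipes: weight 35, value 152
- 2×spool of cable + 1×crate of tools + 3×bundle of pipes + 1×case of wine: weight 34, value 149
Best: $153.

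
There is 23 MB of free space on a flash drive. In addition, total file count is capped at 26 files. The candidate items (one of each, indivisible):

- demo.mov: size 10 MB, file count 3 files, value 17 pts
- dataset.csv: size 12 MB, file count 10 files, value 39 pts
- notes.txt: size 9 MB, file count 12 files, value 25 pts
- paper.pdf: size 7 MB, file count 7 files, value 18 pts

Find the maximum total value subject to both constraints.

Feasible sets respecting both limits:
- dataset.csv+notes.txt: size 21, file count 22, value 64
- dataset.csv+paper.pdf: size 19, file count 17, value 57
- demo.mov+dataset.csv: size 22, file count 13, value 56
- notes.txt+paper.pdf: size 16, file count 19, value 43
Best: 64 pts.

64 pts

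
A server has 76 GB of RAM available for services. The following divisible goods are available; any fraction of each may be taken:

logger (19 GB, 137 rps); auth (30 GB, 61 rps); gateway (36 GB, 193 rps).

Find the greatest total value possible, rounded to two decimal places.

Take in order of value per unit:
- logger (137/19 per unit): all 19 → value 137, running total 137.00
- gateway (193/36 per unit): all 36 → value 193, running total 330.00
- auth (61/30 per unit): 21 of 30 → value 21×61/30 = 42.7000, running total 372.70
Total 372.70.

372.70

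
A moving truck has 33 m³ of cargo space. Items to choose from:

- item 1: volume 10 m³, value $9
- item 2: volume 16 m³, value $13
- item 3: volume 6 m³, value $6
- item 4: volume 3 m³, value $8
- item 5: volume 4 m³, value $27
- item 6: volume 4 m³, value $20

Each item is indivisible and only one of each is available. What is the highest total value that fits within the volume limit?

Check high-value combinations within 33 m³:
- item 2+item 3+item 4+item 5+item 6: volume 16+6+3+4+4=33, value 13+6+8+27+20=74
- item 1+item 3+item 4+item 5+item 6: volume 10+6+3+4+4=27, value 9+6+8+27+20=70
- item 2+item 4+item 5+item 6: volume 16+3+4+4=27, value 13+8+27+20=68
Best: $74.

$74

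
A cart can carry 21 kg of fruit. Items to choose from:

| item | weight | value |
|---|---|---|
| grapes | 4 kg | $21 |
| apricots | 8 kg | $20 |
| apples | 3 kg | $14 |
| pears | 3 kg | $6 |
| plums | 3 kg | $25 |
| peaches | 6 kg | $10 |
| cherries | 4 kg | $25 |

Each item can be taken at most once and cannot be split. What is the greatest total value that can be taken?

Check high-value combinations within 21 kg:
- grapes+apples+plums+peaches+cherries: weight 4+3+3+6+4=20, value 21+14+25+10+25=95
- grapes+apples+pears+plums+cherries: weight 4+3+3+3+4=17, value 21+14+6+25+25=91
- grapes+apricots+plums+cherries: weight 4+8+3+4=19, value 21+20+25+25=91
Best: $95.

$95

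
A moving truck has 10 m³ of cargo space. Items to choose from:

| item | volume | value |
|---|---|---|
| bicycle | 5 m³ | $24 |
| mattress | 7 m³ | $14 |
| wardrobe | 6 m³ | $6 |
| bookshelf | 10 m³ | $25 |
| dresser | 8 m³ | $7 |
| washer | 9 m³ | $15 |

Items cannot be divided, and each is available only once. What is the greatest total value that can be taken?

Check high-value combinations within 10 m³:
- bookshelf: volume 10, value 25
- bicycle: volume 5, value 24
- washer: volume 9, value 15
Best: $25.

$25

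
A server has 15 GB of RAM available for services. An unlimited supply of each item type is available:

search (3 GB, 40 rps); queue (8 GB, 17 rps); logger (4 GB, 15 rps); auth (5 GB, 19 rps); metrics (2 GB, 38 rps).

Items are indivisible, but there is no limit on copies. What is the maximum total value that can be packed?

Best value-per-unit is metrics at 38/2; filling with it alone gives 7×38 = 266.
Optimal mix: 1×search + 6×metrics → memory 15, value 268.

268 rps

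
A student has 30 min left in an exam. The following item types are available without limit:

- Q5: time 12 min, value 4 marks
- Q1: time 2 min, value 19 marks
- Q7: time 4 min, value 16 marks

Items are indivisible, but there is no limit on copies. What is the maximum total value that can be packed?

Best value-per-unit is Q1 at 19/2, and filling with it alone uses time 15×2=30. No mix of the others beats 15×19 = 285.

285 marks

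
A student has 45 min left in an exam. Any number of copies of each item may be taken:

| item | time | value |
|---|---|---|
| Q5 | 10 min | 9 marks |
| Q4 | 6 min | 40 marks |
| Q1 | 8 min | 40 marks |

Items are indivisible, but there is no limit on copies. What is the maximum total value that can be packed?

Best value-per-unit is Q4 at 40/6, and filling with it alone uses time 7×6=42. No mix of the others beats 7×40 = 280.

280 marks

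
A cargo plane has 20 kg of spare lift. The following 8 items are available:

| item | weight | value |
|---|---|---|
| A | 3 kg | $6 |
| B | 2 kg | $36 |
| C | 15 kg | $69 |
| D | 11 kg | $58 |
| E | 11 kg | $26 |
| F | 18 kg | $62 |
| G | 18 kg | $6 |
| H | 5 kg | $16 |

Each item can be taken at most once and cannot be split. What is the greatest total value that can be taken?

$111

Check high-value combinations within 20 kg:
- A+B+C: weight 3+2+15=20, value 6+36+69=111
- B+D+H: weight 2+11+5=18, value 36+58+16=110
- B+C: weight 2+15=17, value 36+69=105
Best: $111.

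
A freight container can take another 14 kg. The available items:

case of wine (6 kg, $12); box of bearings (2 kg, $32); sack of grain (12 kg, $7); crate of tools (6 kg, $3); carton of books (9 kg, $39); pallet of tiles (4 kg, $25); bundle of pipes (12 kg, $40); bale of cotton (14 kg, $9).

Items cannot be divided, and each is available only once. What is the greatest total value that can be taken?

Check high-value combinations within 14 kg:
- box of bearings+bundle of pipes: weight 2+12=14, value 32+40=72
- box of bearings+carton of books: weight 2+9=11, value 32+39=71
- case of wine+box of bearings+pallet of tiles: weight 6+2+4=12, value 12+32+25=69
- carton of books+pallet of tiles: weight 9+4=13, value 39+25=64
Best: $72.

$72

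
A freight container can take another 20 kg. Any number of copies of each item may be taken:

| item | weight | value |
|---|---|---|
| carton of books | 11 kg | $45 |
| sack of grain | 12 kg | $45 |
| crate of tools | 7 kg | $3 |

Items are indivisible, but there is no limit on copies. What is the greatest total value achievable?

$48

Best value-per-unit is carton of books at 45/11; filling with it alone gives 1×45 = 45.
Optimal mix: 1×carton of books + 1×crate of tools → weight 18, value 48.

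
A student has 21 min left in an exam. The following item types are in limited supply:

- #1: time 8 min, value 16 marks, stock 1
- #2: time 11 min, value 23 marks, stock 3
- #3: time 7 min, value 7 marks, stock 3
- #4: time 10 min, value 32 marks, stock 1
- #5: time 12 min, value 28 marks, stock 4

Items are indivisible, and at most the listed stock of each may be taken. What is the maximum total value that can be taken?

Top feasible selections:
- 1×#2 + 1×#4: time 21, value 55
- 1×#1 + 1×#4: time 18, value 48
- 1×#1 + 1×#5: time 20, value 44
- 1×#3 + 1×#4: time 17, value 39
Best: 55 marks.

55 marks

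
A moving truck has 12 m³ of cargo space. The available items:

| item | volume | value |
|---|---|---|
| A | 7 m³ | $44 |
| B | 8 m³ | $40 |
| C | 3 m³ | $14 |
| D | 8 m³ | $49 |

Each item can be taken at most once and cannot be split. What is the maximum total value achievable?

Check high-value combinations within 12 m³:
- C+D: volume 3+8=11, value 14+49=63
- A+C: volume 7+3=10, value 44+14=58
- B+C: volume 8+3=11, value 40+14=54
Best: $63.

$63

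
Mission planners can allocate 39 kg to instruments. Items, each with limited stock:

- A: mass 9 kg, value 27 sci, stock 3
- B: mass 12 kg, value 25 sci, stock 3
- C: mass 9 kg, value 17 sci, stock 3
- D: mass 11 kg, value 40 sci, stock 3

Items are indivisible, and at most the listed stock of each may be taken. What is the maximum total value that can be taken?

121 sci

Top feasible selections:
- 3×A + 1×D: mass 38, value 121
- 3×D: mass 33, value 120
- 2×A + 1×C + 1×D: mass 38, value 111
Best: 121 sci.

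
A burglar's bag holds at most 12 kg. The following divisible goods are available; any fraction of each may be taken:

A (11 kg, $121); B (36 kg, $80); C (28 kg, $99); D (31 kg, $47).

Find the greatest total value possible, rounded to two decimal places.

124.54

Take in order of value per unit:
- A (121/11 per unit): all 11 → value 121, running total 121.00
- C (99/28 per unit): 1 of 28 → value 1×99/28 = 3.5357, running total 124.54
Total 124.54.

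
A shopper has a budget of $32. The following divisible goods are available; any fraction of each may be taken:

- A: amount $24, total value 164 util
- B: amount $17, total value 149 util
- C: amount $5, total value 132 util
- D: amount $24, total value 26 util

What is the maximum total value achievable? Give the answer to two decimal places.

Take in order of value per unit:
- C (132/5 per unit): all 5 → value 132, running total 132.00
- B (149/17 per unit): all 17 → value 149, running total 281.00
- A (164/24 per unit): 10 of 24 → value 10×164/24 = 68.3333, running total 349.33
Total 349.33.

349.33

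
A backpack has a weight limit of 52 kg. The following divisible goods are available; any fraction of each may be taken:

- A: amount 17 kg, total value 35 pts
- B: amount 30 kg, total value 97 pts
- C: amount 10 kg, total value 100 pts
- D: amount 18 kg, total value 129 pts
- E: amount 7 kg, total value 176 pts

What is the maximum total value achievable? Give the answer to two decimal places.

459.97

Take in order of value per unit:
- E (176/7 per unit): all 7 → value 176, running total 176.00
- C (100/10 per unit): all 10 → value 100, running total 276.00
- D (129/18 per unit): all 18 → value 129, running total 405.00
- B (97/30 per unit): 17 of 30 → value 17×97/30 = 54.9667, running total 459.97
Total 459.97.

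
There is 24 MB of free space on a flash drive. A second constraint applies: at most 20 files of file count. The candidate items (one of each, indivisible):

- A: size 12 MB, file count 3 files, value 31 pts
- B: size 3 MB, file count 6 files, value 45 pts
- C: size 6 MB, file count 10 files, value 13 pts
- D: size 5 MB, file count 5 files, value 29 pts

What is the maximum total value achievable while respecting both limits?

Feasible sets respecting both limits:
- A+B+D: size 20, file count 14, value 105
- A+B+C: size 21, file count 19, value 89
- A+B: size 15, file count 9, value 76
Best: 105 pts.

105 pts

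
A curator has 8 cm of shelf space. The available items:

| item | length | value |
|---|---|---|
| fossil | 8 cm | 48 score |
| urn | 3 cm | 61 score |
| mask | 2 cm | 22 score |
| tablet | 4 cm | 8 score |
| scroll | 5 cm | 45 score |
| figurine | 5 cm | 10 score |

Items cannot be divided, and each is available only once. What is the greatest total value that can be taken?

106 score

Check high-value combinations within 8 cm:
- urn+scroll: length 3+5=8, value 61+45=106
- urn+mask: length 3+2=5, value 61+22=83
- urn+figurine: length 3+5=8, value 61+10=71
Best: 106 score.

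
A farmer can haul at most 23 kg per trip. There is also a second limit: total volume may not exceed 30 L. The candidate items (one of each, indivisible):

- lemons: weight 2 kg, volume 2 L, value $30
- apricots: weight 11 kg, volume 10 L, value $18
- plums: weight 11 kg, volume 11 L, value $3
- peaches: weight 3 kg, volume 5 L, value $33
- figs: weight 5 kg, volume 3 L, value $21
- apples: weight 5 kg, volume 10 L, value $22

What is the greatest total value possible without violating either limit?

Feasible sets respecting both limits:
- lemons+peaches+figs+apples: weight 15, volume 20, value 106
- lemons+apricots+peaches+apples: weight 21, volume 27, value 103
- lemons+apricots+peaches+figs: weight 21, volume 20, value 102
- lemons+apricots+figs+apples: weight 23, volume 25, value 91
Best: $106.

$106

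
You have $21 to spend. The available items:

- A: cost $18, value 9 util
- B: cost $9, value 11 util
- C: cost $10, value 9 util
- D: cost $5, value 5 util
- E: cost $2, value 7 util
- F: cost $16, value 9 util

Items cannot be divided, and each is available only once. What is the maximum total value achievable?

27 util

Check high-value combinations within $21:
- B+C+E: cost 9+10+2=21, value 11+9+7=27
- B+D+E: cost 9+5+2=16, value 11+5+7=23
- C+D+E: cost 10+5+2=17, value 9+5+7=21
- B+C: cost 9+10=19, value 11+9=20
Best: 27 util.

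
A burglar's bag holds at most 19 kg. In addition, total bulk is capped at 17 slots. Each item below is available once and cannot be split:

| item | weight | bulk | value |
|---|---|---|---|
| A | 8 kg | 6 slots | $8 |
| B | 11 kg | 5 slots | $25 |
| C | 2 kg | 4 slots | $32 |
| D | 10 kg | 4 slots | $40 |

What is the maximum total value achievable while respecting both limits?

$72

Feasible sets respecting both limits:
- C+D: weight 12, bulk 8, value 72
- B+C: weight 13, bulk 9, value 57
- A+D: weight 18, bulk 10, value 48
- A+C: weight 10, bulk 10, value 40
Best: $72.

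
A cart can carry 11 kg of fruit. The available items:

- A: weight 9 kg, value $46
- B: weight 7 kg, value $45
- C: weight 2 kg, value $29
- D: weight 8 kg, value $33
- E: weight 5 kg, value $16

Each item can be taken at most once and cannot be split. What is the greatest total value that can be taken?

Check high-value combinations within 11 kg:
- A+C: weight 9+2=11, value 46+29=75
- B+C: weight 7+2=9, value 45+29=74
- C+D: weight 2+8=10, value 29+33=62
- A: weight 9, value 46
Best: $75.

$75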